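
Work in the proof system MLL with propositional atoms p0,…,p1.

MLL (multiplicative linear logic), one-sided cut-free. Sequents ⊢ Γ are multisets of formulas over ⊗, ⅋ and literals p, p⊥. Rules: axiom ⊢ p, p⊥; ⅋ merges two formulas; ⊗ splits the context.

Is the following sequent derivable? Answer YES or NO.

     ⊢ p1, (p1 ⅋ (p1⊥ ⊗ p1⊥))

Proof tree:
[⅋]  ⊢ p1, (p1 ⅋ (p1⊥ ⊗ p1⊥))
  [⊗]  ⊢ p1, p1, (p1⊥ ⊗ p1⊥)
    [Ax]  ⊢ p1, p1⊥
    [Ax]  ⊢ p1, p1⊥

Result: YES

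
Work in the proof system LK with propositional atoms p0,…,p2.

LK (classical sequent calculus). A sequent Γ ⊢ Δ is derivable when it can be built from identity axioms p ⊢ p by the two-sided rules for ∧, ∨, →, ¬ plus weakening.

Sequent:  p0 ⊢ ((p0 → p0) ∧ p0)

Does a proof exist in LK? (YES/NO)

Proof tree:
[∧R] p0 ⊢ ((p0 → p0) ∧ p0)
  [→R]  ⊢ (p0 → p0)
    [Ax] p0 ⊢ p0
  [Ax] p0 ⊢ p0

Result: YES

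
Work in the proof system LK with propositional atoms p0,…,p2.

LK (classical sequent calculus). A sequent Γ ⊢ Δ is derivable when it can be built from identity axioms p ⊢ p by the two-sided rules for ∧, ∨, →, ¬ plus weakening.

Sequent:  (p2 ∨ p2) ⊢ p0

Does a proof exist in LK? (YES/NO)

Enumerate valuations to refute Γ ⊢ Δ:
  v=000: Γ:[(p2 ∨ p2)=F] Δ:[p0=F] refutes=False
  v=001: Γ:[(p2 ∨ p2)=T] Δ:[p0=F] refutes=True  ← countermodel

Result: NO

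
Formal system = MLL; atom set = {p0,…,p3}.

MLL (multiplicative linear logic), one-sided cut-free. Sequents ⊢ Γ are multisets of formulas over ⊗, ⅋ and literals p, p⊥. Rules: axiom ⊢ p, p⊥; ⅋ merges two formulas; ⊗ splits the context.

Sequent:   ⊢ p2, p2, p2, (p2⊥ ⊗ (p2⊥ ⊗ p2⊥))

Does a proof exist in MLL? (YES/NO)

Derivation (root first):
[⊗]  ⊢ p2, p2, p2, (p2⊥ ⊗ (p2⊥ ⊗ p2⊥))
  [Ax]  ⊢ p2, p2⊥
  [⊗]  ⊢ p2, p2, (p2⊥ ⊗ p2⊥)
    [Ax]  ⊢ p2, p2⊥
    [Ax]  ⊢ p2, p2⊥

Result: YES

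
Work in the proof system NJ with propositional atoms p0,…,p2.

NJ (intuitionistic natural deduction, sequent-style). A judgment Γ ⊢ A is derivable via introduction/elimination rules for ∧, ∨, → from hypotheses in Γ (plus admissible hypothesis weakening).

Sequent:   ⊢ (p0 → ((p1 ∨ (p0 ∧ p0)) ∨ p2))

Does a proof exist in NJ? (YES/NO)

Proof tree:
[→I]  ⊢ (p0 → ((p1 ∨ (p0 ∧ p0)) ∨ p2))
  [∨I₁] p0 ⊢ ((p1 ∨ (p0 ∧ p0)) ∨ p2)
    [∨I₂] p0 ⊢ (p1 ∨ (p0 ∧ p0))
      [∧I] p0 ⊢ (p0 ∧ p0)
        [Ax] p0 ⊢ p0
        [Ax] p0 ⊢ p0

Result: YES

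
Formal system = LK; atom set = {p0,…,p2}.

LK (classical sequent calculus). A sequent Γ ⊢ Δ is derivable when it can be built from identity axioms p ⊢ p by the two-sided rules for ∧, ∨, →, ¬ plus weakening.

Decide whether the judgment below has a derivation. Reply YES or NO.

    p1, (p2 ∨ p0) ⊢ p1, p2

Derivation (root first):
[∨L] p1, (p2 ∨ p0) ⊢ p1, p2
  [Ax] p2 ⊢ p2
  [WL] p1, p1, p0 ⊢ p1
    [WL] p1, p1 ⊢ p1
      [Ax] p1 ⊢ p1

Result: YES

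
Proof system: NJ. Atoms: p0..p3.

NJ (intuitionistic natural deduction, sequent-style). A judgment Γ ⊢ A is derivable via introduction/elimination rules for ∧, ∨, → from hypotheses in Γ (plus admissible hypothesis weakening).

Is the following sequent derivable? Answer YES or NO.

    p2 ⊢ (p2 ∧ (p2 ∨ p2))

Derivation (root first):
[∧I] p2 ⊢ (p2 ∧ (p2 ∨ p2))
  [Ax] p2 ⊢ p2
  [∨I₂] p2 ⊢ (p2 ∨ p2)
    [Ax] p2 ⊢ p2

Result: YES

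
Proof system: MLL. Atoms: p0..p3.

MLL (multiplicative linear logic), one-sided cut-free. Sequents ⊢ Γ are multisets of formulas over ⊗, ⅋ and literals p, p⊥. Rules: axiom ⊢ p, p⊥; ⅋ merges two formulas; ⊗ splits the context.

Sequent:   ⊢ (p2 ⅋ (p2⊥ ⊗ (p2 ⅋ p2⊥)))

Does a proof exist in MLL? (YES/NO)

Derivation trace:
[⅋]  ⊢ (p2 ⅋ (p2⊥ ⊗ (p2 ⅋ p2⊥)))
  [⊗]  ⊢ p2, (p2⊥ ⊗ (p2 ⅋ p2⊥))
    [Ax]  ⊢ p2, p2⊥
    [⅋]  ⊢ (p2 ⅋ p2⊥)
      [Ax]  ⊢ p2, p2⊥

Result: YES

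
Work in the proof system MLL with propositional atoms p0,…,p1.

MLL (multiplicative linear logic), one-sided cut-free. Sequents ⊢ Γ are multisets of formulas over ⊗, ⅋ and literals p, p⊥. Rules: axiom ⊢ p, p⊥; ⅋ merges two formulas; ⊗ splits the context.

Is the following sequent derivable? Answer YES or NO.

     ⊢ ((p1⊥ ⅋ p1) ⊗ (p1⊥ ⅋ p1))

Derivation trace:
[⊗]  ⊢ ((p1⊥ ⅋ p1) ⊗ (p1⊥ ⅋ p1))
  [⅋]  ⊢ (p1⊥ ⅋ p1)
    [Ax]  ⊢ p1, p1⊥
  [⅋]  ⊢ (p1⊥ ⅋ p1)
    [Ax]  ⊢ p1, p1⊥

Result: YES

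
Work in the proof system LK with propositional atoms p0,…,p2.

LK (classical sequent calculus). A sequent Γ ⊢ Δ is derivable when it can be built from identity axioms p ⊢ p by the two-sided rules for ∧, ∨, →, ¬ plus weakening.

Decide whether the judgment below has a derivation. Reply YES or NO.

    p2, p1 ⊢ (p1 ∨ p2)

Derivation trace:
[∨R] p2, p1 ⊢ (p1 ∨ p2)
  [WR] p2, p1 ⊢ p2, p1
    [WL] p2, p1 ⊢ p2
      [Ax] p2 ⊢ p2

Result: YES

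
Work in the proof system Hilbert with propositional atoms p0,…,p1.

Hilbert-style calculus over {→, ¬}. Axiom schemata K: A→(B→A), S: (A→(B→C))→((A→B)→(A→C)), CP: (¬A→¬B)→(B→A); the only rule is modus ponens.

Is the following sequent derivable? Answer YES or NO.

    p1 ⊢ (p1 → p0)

Search for a countermodel by truth-table:
  v=00: Γ:[p1=F] Δ:[(p1 → p0)=T] refutes=False
  v=01: Γ:[p1=T] Δ:[(p1 → p0)=F] refutes=True  ← countermodel

Result: NO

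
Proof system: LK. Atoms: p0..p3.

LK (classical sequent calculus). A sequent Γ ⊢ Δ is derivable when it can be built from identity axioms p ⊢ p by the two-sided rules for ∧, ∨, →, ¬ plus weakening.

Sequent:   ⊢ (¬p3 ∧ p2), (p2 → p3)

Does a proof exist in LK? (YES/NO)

Derivation (root first):
[→R]  ⊢ (¬p3 ∧ p2), (p2 → p3)
  [∧R] p2 ⊢ p3, (¬p3 ∧ p2)
    [¬R]  ⊢ p3, ¬p3
      [Ax] p3 ⊢ p3
    [Ax] p2 ⊢ p2

Result: YES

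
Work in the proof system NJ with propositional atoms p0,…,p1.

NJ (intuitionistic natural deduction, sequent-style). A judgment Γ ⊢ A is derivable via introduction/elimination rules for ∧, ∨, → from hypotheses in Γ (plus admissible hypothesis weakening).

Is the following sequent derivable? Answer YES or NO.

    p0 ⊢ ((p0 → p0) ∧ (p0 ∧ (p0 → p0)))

Derivation (root first):
[∧I] p0 ⊢ ((p0 → p0) ∧ (p0 ∧ (p0 → p0)))
  [→I]  ⊢ (p0 → p0)
    [Ax] p0 ⊢ p0
  [∧I] p0 ⊢ (p0 ∧ (p0 → p0))
    [Ax] p0 ⊢ p0
    [→I]  ⊢ (p0 → p0)
      [Ax] p0 ⊢ p0

Result: YES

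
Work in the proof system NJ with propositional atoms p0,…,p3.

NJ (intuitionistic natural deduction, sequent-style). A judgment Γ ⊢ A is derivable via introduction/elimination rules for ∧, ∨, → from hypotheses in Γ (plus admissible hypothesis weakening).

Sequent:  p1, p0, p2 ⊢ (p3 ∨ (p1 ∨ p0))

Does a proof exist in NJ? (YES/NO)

Proof tree:
[∨I₂] p1, p0, p2 ⊢ (p3 ∨ (p1 ∨ p0))
  [∨I₁] p1, p0, p2 ⊢ (p1 ∨ p0)
    [Wk] p1, p0, p2 ⊢ p1
      [Wk] p1, p0 ⊢ p1
        [Ax] p1 ⊢ p1

Result: YES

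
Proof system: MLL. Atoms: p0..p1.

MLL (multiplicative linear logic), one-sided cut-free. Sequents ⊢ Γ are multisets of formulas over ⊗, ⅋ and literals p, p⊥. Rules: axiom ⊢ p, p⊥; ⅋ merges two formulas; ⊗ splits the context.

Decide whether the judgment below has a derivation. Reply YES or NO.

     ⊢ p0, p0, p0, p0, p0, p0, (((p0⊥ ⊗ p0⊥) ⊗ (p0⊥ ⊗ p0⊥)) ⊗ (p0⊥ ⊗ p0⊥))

Derivation trace:
[⊗]  ⊢ p0, p0, p0, p0, p0, p0, (((p0⊥ ⊗ p0⊥) ⊗ (p0⊥ ⊗ p0⊥)) ⊗ (p0⊥ ⊗ p0⊥))
  [⊗]  ⊢ p0, p0, p0, p0, ((p0⊥ ⊗ p0⊥) ⊗ (p0⊥ ⊗ p0⊥))
    [⊗]  ⊢ p0, p0, (p0⊥ ⊗ p0⊥)
      [Ax]  ⊢ p0, p0⊥
      [Ax]  ⊢ p0, p0⊥
    [⊗]  ⊢ p0, p0, (p0⊥ ⊗ p0⊥)
      [Ax]  ⊢ p0, p0⊥
      [Ax]  ⊢ p0, p0⊥
  [⊗]  ⊢ p0, p0, (p0⊥ ⊗ p0⊥)
    [Ax]  ⊢ p0, p0⊥
    [Ax]  ⊢ p0, p0⊥

Result: YES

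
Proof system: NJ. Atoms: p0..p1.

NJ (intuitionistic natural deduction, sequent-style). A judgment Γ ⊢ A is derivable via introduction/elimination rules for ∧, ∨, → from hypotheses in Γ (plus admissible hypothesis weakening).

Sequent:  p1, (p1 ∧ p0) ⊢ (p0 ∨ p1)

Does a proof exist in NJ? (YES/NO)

Proof tree:
[Wk] p1, (p1 ∧ p0) ⊢ (p0 ∨ p1)
  [∨I₂] p1 ⊢ (p0 ∨ p1)
    [Ax] p1 ⊢ p1

Result: YES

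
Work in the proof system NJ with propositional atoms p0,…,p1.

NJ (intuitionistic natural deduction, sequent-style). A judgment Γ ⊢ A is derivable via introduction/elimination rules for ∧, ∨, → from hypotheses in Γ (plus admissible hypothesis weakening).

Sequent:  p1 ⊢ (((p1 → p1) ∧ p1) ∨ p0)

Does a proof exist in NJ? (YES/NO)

Derivation trace:
[∨I₁] p1 ⊢ (((p1 → p1) ∧ p1) ∨ p0)
  [∧I] p1 ⊢ ((p1 → p1) ∧ p1)
    [→I]  ⊢ (p1 → p1)
      [Ax] p1 ⊢ p1
    [Ax] p1 ⊢ p1

Result: YES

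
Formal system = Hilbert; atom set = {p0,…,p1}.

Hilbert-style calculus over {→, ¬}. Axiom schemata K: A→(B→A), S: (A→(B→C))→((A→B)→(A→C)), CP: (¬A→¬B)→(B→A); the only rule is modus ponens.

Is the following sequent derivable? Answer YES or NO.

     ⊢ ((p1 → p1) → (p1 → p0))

Search for a countermodel by truth-table:
  v=00: Γ:[] Δ:[((p1 → p1) → (p1 → p0))=T] refutes=False
  v=01: Γ:[] Δ:[((p1 → p1) → (p1 → p0))=F] refutes=True  ← countermodel

Result: NO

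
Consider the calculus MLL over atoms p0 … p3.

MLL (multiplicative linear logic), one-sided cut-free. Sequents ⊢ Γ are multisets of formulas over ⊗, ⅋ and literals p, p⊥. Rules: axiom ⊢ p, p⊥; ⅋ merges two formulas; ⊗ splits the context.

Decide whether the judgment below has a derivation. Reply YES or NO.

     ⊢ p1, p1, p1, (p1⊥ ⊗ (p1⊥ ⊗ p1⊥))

Proof tree:
[⊗]  ⊢ p1, p1, p1, (p1⊥ ⊗ (p1⊥ ⊗ p1⊥))
  [Ax]  ⊢ p1, p1⊥
  [⊗]  ⊢ p1, p1, (p1⊥ ⊗ p1⊥)
    [Ax]  ⊢ p1, p1⊥
    [Ax]  ⊢ p1, p1⊥

Result: YES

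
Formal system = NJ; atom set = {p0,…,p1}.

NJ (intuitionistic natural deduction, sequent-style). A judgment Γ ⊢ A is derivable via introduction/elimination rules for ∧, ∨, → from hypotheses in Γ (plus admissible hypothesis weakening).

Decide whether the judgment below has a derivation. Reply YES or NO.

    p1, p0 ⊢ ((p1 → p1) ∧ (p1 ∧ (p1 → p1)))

Derivation trace:
[Wk] p1, p0 ⊢ ((p1 → p1) ∧ (p1 ∧ (p1 → p1)))
  [∧I] p1 ⊢ ((p1 → p1) ∧ (p1 ∧ (p1 → p1)))
    [→I]  ⊢ (p1 → p1)
      [Ax] p1 ⊢ p1
    [∧I] p1 ⊢ (p1 ∧ (p1 → p1))
      [Ax] p1 ⊢ p1
      [→I]  ⊢ (p1 → p1)
        [Ax] p1 ⊢ p1

Result: YES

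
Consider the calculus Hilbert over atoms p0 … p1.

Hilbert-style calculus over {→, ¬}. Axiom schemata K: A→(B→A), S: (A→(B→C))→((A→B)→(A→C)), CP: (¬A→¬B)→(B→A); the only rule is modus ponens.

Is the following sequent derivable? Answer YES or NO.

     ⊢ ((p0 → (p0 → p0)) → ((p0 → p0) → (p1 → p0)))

Search for a countermodel by truth-table:
  v=00: Γ:[] Δ:[((p0 → (p0 → p0)) → ((p0 → p0) → (p1 → p0)))=T] refutes=False
  v=01: Γ:[] Δ:[((p0 → (p0 → p0)) → ((p0 → p0) → (p1 → p0)))=F] refutes=True  ← countermodel

Result: NO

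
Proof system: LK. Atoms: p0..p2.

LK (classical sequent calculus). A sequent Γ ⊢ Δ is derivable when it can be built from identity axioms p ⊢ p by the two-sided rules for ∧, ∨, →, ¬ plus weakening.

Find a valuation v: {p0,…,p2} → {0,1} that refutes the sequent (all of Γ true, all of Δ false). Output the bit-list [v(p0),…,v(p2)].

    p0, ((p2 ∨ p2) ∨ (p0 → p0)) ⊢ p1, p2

Search for a countermodel by truth-table:
  v=000: Γ:[p0=F, ((p2 ∨ p2) ∨ (p0 → p0))=T] Δ:[p1=F, p2=F] refutes=False
  v=001: Γ:[p0=F, ((p2 ∨ p2) ∨ (p0 → p0))=T] Δ:[p1=F, p2=T] refutes=False
  v=010: Γ:[p0=F, ((p2 ∨ p2) ∨ (p0 → p0))=T] Δ:[p1=T, p2=F] refutes=False
  v=011: Γ:[p0=F, ((p2 ∨ p2) ∨ (p0 → p0))=T] Δ:[p1=T, p2=T] refutes=False
  v=100: Γ:[p0=T, ((p2 ∨ p2) ∨ (p0 → p0))=T] Δ:[p1=F, p2=F] refutes=True  ← countermodel

Result: [1, 0, 0]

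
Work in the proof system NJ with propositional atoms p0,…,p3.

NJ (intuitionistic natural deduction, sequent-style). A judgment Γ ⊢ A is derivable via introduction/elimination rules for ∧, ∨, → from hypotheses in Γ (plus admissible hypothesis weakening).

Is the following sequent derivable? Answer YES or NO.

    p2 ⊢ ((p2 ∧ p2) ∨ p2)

Derivation trace:
[∨I₁] p2 ⊢ ((p2 ∧ p2) ∨ p2)
  [∧I] p2 ⊢ (p2 ∧ p2)
    [Ax] p2 ⊢ p2
    [Ax] p2 ⊢ p2

Result: YES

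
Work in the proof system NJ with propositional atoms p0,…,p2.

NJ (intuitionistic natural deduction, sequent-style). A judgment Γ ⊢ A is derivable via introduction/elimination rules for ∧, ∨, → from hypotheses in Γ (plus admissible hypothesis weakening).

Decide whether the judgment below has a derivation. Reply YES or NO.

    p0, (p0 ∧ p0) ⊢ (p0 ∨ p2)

Proof tree:
[Wk] p0, (p0 ∧ p0) ⊢ (p0 ∨ p2)
  [∨I₁] p0 ⊢ (p0 ∨ p2)
    [Ax] p0 ⊢ p0

Result: YES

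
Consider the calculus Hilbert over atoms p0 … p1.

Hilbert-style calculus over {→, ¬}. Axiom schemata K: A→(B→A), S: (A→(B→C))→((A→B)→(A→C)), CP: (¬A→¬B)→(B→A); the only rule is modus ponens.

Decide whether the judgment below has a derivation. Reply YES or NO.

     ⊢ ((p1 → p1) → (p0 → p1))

Enumerate valuations to refute Γ ⊢ Δ:
  v=00: Γ:[] Δ:[((p1 → p1) → (p0 → p1))=T] refutes=False
  v=01: Γ:[] Δ:[((p1 → p1) → (p0 → p1))=T] refutes=False
  v=10: Γ:[] Δ:[((p1 → p1) → (p0 → p1))=F] refutes=True  ← countermodel

Result: NO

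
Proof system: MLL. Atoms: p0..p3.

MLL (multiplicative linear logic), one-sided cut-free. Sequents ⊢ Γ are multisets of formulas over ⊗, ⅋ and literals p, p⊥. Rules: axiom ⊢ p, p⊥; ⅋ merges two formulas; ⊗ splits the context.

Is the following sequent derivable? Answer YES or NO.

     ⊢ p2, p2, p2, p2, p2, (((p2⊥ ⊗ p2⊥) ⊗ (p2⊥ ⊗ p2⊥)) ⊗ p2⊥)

Derivation (root first):
[⊗]  ⊢ p2, p2, p2, p2, p2, (((p2⊥ ⊗ p2⊥) ⊗ (p2⊥ ⊗ p2⊥)) ⊗ p2⊥)
  [⊗]  ⊢ p2, p2, p2, p2, ((p2⊥ ⊗ p2⊥) ⊗ (p2⊥ ⊗ p2⊥))
    [⊗]  ⊢ p2, p2, (p2⊥ ⊗ p2⊥)
      [Ax]  ⊢ p2, p2⊥
      [Ax]  ⊢ p2, p2⊥
    [⊗]  ⊢ p2, p2, (p2⊥ ⊗ p2⊥)
      [Ax]  ⊢ p2, p2⊥
      [Ax]  ⊢ p2, p2⊥
  [Ax]  ⊢ p2, p2⊥

Result: YES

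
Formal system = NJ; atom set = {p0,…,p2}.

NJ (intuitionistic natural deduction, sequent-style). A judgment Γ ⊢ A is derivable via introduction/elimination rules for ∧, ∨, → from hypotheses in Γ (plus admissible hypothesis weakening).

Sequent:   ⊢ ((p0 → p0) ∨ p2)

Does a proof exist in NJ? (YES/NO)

Derivation trace:
[∨I₁]  ⊢ ((p0 → p0) ∨ p2)
  [→I]  ⊢ (p0 → p0)
    [Ax] p0 ⊢ p0

Result: YES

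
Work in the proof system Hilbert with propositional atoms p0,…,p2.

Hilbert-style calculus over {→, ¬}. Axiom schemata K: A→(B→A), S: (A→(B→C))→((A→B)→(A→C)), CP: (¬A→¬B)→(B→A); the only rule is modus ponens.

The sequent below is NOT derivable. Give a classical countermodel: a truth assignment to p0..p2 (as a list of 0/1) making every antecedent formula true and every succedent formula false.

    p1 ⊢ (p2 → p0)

Truth-table refutation:
  v=000: Γ:[p1=F] Δ:[(p2 → p0)=T] refutes=False
  v=001: Γ:[p1=F] Δ:[(p2 → p0)=F] refutes=False
  v=010: Γ:[p1=T] Δ:[(p2 → p0)=T] refutes=False
  v=011: Γ:[p1=T] Δ:[(p2 → p0)=F] refutes=True  ← countermodel

Result: [0, 1, 1]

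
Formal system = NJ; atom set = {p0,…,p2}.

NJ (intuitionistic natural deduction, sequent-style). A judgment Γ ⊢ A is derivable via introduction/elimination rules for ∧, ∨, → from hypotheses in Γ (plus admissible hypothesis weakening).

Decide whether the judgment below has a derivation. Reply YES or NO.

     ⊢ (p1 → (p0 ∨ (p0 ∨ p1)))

Proof tree:
[→I]  ⊢ (p1 → (p0 ∨ (p0 ∨ p1)))
  [∨I₂] p1 ⊢ (p0 ∨ (p0 ∨ p1))
    [∨I₂] p1 ⊢ (p0 ∨ p1)
      [Ax] p1 ⊢ p1

Result: YES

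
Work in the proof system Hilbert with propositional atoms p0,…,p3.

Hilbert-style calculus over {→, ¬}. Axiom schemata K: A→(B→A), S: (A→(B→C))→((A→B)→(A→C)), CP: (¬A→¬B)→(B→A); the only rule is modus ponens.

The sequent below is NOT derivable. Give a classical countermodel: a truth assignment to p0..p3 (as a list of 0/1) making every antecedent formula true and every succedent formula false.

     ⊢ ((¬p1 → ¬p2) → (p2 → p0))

Search for a countermodel by truth-table:
  v=0000: Γ:[] Δ:[((¬p1 → ¬p2) → (p2 → p0))=T] refutes=False
  v=0001: Γ:[] Δ:[((¬p1 → ¬p2) → (p2 → p0))=T] refutes=False
  v=0010: Γ:[] Δ:[((¬p1 → ¬p2) → (p2 → p0))=T] refutes=False
  v=0011: Γ:[] Δ:[((¬p1 → ¬p2) → (p2 → p0))=T] refutes=False
  v=0100: Γ:[] Δ:[((¬p1 → ¬p2) → (p2 → p0))=T] refutes=False
  v=0101: Γ:[] Δ:[((¬p1 → ¬p2) → (p2 → p0))=T] refutes=False
  v=0110: Γ:[] Δ:[((¬p1 → ¬p2) → (p2 → p0))=F] refutes=True  ← countermodel

Result: [0, 1, 1, 0]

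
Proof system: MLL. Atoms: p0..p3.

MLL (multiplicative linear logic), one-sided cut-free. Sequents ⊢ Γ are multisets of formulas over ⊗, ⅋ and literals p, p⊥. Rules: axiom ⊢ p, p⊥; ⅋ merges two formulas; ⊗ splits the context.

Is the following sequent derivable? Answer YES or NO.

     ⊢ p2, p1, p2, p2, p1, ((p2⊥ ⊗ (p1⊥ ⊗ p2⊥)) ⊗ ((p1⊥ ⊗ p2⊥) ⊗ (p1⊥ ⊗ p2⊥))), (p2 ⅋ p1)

Derivation trace:
[⅋]  ⊢ p2, p1, p2, p2, p1, ((p2⊥ ⊗ (p1⊥ ⊗ p2⊥)) ⊗ ((p1⊥ ⊗ p2⊥) ⊗ (p1⊥ ⊗ p2⊥))), (p2 ⅋ p1)
  [⊗]  ⊢ p2, p1, p2, p1, p2, p1, p2, ((p2⊥ ⊗ (p1⊥ ⊗ p2⊥)) ⊗ ((p1⊥ ⊗ p2⊥) ⊗ (p1⊥ ⊗ p2⊥)))
    [⊗]  ⊢ p2, p1, p2, (p2⊥ ⊗ (p1⊥ ⊗ p2⊥))
      [Ax]  ⊢ p2, p2⊥
      [⊗]  ⊢ p1, p2, (p1⊥ ⊗ p2⊥)
        [Ax]  ⊢ p1, p1⊥
        [Ax]  ⊢ p2, p2⊥
    [⊗]  ⊢ p1, p2, p1, p2, ((p1⊥ ⊗ p2⊥) ⊗ (p1⊥ ⊗ p2⊥))
      [⊗]  ⊢ p1, p2, (p1⊥ ⊗ p2⊥)
        [Ax]  ⊢ p1, p1⊥
        [Ax]  ⊢ p2, p2⊥
      [⊗]  ⊢ p1, p2, (p1⊥ ⊗ p2⊥)
        [Ax]  ⊢ p1, p1⊥
        [Ax]  ⊢ p2, p2⊥

Result: YES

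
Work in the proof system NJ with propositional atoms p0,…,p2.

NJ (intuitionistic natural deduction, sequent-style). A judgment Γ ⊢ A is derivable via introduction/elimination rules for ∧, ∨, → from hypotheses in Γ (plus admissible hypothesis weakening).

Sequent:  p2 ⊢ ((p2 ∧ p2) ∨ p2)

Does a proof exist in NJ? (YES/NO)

Derivation trace:
[∨I₁] p2 ⊢ ((p2 ∧ p2) ∨ p2)
  [∧I] p2 ⊢ (p2 ∧ p2)
    [Ax] p2 ⊢ p2
    [Ax] p2 ⊢ p2

Result: YES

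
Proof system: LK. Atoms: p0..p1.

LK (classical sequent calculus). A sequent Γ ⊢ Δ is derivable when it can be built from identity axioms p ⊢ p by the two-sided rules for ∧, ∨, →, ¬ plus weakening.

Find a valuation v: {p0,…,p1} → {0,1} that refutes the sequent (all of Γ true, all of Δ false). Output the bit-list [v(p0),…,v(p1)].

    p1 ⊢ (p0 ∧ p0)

Search for a countermodel by truth-table:
  v=00: Γ:[p1=F] Δ:[(p0 ∧ p0)=F] refutes=False
  v=01: Γ:[p1=T] Δ:[(p0 ∧ p0)=F] refutes=True  ← countermodel

Result: [0, 1]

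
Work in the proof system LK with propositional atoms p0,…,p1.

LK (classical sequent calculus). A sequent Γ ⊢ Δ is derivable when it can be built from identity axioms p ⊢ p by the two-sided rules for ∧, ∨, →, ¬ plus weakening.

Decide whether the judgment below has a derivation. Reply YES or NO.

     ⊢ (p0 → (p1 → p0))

Derivation trace:
[→R]  ⊢ (p0 → (p1 → p0))
  [→R] p0 ⊢ (p1 → p0)
    [WL] p0, p1 ⊢ p0
      [Ax] p0 ⊢ p0

Result: YES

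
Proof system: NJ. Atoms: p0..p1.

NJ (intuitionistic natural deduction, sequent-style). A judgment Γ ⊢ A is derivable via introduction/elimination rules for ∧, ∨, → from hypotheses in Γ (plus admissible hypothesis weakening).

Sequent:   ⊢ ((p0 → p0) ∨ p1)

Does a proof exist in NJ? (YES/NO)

Proof tree:
[∨I₁]  ⊢ ((p0 → p0) ∨ p1)
  [→I]  ⊢ (p0 → p0)
    [Ax] p0 ⊢ p0

Result: YES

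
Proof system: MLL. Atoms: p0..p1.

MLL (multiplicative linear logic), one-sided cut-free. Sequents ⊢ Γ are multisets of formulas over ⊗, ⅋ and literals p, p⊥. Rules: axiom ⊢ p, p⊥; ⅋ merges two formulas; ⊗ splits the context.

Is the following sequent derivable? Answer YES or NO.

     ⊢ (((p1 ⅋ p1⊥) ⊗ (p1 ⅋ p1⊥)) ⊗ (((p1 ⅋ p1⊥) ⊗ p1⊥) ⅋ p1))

Derivation (root first):
[⊗]  ⊢ (((p1 ⅋ p1⊥) ⊗ (p1 ⅋ p1⊥)) ⊗ (((p1 ⅋ p1⊥) ⊗ p1⊥) ⅋ p1))
  [⊗]  ⊢ ((p1 ⅋ p1⊥) ⊗ (p1 ⅋ p1⊥))
    [⅋]  ⊢ (p1 ⅋ p1⊥)
      [Ax]  ⊢ p1, p1⊥
    [⅋]  ⊢ (p1 ⅋ p1⊥)
      [Ax]  ⊢ p1, p1⊥
  [⅋]  ⊢ (((p1 ⅋ p1⊥) ⊗ p1⊥) ⅋ p1)
    [⊗]  ⊢ p1, ((p1 ⅋ p1⊥) ⊗ p1⊥)
      [⅋]  ⊢ (p1 ⅋ p1⊥)
        [Ax]  ⊢ p1, p1⊥
      [Ax]  ⊢ p1, p1⊥

Result: YES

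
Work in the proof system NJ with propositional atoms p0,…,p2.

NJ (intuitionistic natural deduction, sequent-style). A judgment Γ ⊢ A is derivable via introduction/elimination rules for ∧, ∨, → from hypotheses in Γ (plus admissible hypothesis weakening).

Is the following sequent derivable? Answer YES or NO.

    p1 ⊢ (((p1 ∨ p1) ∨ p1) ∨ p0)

Derivation (root first):
[∨I₁] p1 ⊢ (((p1 ∨ p1) ∨ p1) ∨ p0)
  [∨I₁] p1 ⊢ ((p1 ∨ p1) ∨ p1)
    [∨I₁] p1 ⊢ (p1 ∨ p1)
      [Ax] p1 ⊢ p1

Result: YES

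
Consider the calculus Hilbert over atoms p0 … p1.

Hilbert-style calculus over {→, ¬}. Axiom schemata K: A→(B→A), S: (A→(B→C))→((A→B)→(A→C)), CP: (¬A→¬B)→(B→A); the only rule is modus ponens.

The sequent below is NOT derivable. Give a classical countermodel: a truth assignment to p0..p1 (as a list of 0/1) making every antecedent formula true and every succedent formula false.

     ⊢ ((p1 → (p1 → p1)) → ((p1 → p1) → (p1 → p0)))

Truth-table refutation:
  v=00: Γ:[] Δ:[((p1 → (p1 → p1)) → ((p1 → p1) → (p1 → p0)))=T] refutes=False
  v=01: Γ:[] Δ:[((p1 → (p1 → p1)) → ((p1 → p1) → (p1 → p0)))=F] refutes=True  ← countermodel

Result: [0, 1]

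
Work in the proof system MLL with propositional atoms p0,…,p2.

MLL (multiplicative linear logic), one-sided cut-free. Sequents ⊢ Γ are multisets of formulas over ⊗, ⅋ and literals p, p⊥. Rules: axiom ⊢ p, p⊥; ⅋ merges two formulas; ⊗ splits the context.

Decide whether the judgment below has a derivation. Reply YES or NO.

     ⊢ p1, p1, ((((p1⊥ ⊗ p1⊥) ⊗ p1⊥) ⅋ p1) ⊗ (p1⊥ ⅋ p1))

Proof tree:
[⊗]  ⊢ p1, p1, ((((p1⊥ ⊗ p1⊥) ⊗ p1⊥) ⅋ p1) ⊗ (p1⊥ ⅋ p1))
  [⅋]  ⊢ p1, p1, (((p1⊥ ⊗ p1⊥) ⊗ p1⊥) ⅋ p1)
    [⊗]  ⊢ p1, p1, p1, ((p1⊥ ⊗ p1⊥) ⊗ p1⊥)
      [⊗]  ⊢ p1, p1, (p1⊥ ⊗ p1⊥)
        [Ax]  ⊢ p1, p1⊥
        [Ax]  ⊢ p1, p1⊥
      [Ax]  ⊢ p1, p1⊥
  [⅋]  ⊢ (p1⊥ ⅋ p1)
    [Ax]  ⊢ p1, p1⊥

Result: YES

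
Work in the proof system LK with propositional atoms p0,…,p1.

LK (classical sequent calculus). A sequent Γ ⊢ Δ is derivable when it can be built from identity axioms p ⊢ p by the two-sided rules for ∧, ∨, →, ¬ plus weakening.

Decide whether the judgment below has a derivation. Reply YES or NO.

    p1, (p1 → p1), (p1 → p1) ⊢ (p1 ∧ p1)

Derivation trace:
[→L] p1, (p1 → p1), (p1 → p1) ⊢ (p1 ∧ p1)
  [→L] p1, (p1 → p1) ⊢ p1
    [Ax] p1 ⊢ p1
    [Ax] p1 ⊢ p1
  [∧R] p1 ⊢ (p1 ∧ p1)
    [Ax] p1 ⊢ p1
    [Ax] p1 ⊢ p1

Result: YES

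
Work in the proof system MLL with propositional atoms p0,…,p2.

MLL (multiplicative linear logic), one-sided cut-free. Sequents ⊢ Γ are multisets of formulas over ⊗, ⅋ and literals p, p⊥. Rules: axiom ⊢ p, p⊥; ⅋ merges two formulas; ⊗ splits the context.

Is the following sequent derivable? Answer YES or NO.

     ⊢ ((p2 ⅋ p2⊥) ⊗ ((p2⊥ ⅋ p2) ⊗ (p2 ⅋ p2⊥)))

Proof tree:
[⊗]  ⊢ ((p2 ⅋ p2⊥) ⊗ ((p2⊥ ⅋ p2) ⊗ (p2 ⅋ p2⊥)))
  [⅋]  ⊢ (p2 ⅋ p2⊥)
    [Ax]  ⊢ p2, p2⊥
  [⊗]  ⊢ ((p2⊥ ⅋ p2) ⊗ (p2 ⅋ p2⊥))
    [⅋]  ⊢ (p2⊥ ⅋ p2)
      [Ax]  ⊢ p2, p2⊥
    [⅋]  ⊢ (p2 ⅋ p2⊥)
      [Ax]  ⊢ p2, p2⊥

Result: YES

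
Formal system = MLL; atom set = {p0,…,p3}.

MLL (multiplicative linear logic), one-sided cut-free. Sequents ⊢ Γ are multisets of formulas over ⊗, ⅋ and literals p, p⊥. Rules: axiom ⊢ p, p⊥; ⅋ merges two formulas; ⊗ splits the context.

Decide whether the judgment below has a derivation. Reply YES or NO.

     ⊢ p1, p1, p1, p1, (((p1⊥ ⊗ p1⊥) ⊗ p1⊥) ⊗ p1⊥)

Derivation (root first):
[⊗]  ⊢ p1, p1, p1, p1, (((p1⊥ ⊗ p1⊥) ⊗ p1⊥) ⊗ p1⊥)
  [⊗]  ⊢ p1, p1, p1, ((p1⊥ ⊗ p1⊥) ⊗ p1⊥)
    [⊗]  ⊢ p1, p1, (p1⊥ ⊗ p1⊥)
      [Ax]  ⊢ p1, p1⊥
      [Ax]  ⊢ p1, p1⊥
    [Ax]  ⊢ p1, p1⊥
  [Ax]  ⊢ p1, p1⊥

Result: YES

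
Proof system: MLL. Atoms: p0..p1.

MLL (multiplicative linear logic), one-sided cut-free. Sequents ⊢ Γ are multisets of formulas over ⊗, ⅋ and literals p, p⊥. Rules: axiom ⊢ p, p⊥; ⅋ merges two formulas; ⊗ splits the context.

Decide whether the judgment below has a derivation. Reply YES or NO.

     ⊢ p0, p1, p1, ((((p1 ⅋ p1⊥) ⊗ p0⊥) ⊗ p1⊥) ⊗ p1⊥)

Derivation trace:
[⊗]  ⊢ p0, p1, p1, ((((p1 ⅋ p1⊥) ⊗ p0⊥) ⊗ p1⊥) ⊗ p1⊥)
  [⊗]  ⊢ p0, p1, (((p1 ⅋ p1⊥) ⊗ p0⊥) ⊗ p1⊥)
    [⊗]  ⊢ p0, ((p1 ⅋ p1⊥) ⊗ p0⊥)
      [⅋]  ⊢ (p1 ⅋ p1⊥)
        [Ax]  ⊢ p1, p1⊥
      [Ax]  ⊢ p0, p0⊥
    [Ax]  ⊢ p1, p1⊥
  [Ax]  ⊢ p1, p1⊥

Result: YES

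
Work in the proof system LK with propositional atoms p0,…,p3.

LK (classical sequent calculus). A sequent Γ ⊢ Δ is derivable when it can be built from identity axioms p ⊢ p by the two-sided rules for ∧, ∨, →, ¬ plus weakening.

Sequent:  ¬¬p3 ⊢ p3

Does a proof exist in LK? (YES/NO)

Proof tree:
[¬L] ¬¬p3 ⊢ p3
  [¬R]  ⊢ p3, ¬p3
    [Ax] p3 ⊢ p3

Result: YES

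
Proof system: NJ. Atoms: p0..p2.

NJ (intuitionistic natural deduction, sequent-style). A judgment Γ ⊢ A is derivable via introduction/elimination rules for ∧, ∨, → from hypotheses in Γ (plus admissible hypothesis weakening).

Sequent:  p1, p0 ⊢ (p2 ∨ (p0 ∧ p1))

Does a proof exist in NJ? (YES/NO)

Derivation (root first):
[∨I₂] p1, p0 ⊢ (p2 ∨ (p0 ∧ p1))
  [∧I] p1, p0 ⊢ (p0 ∧ p1)
    [Ax] p0 ⊢ p0
    [Ax] p1 ⊢ p1

Result: YES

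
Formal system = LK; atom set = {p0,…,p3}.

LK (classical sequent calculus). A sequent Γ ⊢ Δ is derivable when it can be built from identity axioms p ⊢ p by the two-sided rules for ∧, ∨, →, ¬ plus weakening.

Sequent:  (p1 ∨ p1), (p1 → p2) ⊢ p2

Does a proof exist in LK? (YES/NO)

Derivation trace:
[→L] (p1 ∨ p1), (p1 → p2) ⊢ p2
  [∨L] (p1 ∨ p1) ⊢ p1
    [Ax] p1 ⊢ p1
    [Ax] p1 ⊢ p1
  [Ax] p2 ⊢ p2

Result: YES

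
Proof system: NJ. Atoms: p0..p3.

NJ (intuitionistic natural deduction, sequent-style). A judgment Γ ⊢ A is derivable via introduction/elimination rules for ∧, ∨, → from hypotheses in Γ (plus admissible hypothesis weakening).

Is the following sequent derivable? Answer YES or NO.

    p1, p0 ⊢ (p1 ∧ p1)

Proof tree:
[Wk] p1, p0 ⊢ (p1 ∧ p1)
  [∧I] p1 ⊢ (p1 ∧ p1)
    [Ax] p1 ⊢ p1
    [Ax] p1 ⊢ p1

Result: YES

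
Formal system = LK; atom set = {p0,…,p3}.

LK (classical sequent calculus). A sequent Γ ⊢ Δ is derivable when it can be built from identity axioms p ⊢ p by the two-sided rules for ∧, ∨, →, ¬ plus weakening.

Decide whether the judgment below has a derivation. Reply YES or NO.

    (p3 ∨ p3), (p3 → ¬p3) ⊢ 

Derivation trace:
[→L] (p3 ∨ p3), (p3 → ¬p3) ⊢ 
  [∨L] (p3 ∨ p3) ⊢ p3
    [Ax] p3 ⊢ p3
    [Ax] p3 ⊢ p3
  [¬L] (p3 ∨ p3), ¬p3 ⊢ 
    [∨L] (p3 ∨ p3) ⊢ p3
      [Ax] p3 ⊢ p3
      [Ax] p3 ⊢ p3

Result: YES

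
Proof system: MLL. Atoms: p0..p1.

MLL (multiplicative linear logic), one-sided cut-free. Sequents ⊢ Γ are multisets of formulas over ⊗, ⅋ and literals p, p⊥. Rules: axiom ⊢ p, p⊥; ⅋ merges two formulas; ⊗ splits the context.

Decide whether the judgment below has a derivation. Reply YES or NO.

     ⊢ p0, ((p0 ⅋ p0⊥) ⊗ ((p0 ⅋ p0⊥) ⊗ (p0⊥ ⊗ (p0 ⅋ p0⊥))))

Derivation trace:
[⊗]  ⊢ p0, ((p0 ⅋ p0⊥) ⊗ ((p0 ⅋ p0⊥) ⊗ (p0⊥ ⊗ (p0 ⅋ p0⊥))))
  [⅋]  ⊢ (p0 ⅋ p0⊥)
    [Ax]  ⊢ p0, p0⊥
  [⊗]  ⊢ p0, ((p0 ⅋ p0⊥) ⊗ (p0⊥ ⊗ (p0 ⅋ p0⊥)))
    [⅋]  ⊢ (p0 ⅋ p0⊥)
      [Ax]  ⊢ p0, p0⊥
    [⊗]  ⊢ p0, (p0⊥ ⊗ (p0 ⅋ p0⊥))
      [Ax]  ⊢ p0, p0⊥
      [⅋]  ⊢ (p0 ⅋ p0⊥)
        [Ax]  ⊢ p0, p0⊥

Result: YES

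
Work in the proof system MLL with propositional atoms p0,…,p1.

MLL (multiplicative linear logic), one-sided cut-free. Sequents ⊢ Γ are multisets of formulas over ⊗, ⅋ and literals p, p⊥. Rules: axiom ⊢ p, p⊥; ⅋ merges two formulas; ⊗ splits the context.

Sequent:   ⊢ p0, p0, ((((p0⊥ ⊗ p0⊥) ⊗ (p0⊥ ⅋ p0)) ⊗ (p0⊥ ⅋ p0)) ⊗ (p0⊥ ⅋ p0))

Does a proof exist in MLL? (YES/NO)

Derivation trace:
[⊗]  ⊢ p0, p0, ((((p0⊥ ⊗ p0⊥) ⊗ (p0⊥ ⅋ p0)) ⊗ (p0⊥ ⅋ p0)) ⊗ (p0⊥ ⅋ p0))
  [⊗]  ⊢ p0, p0, (((p0⊥ ⊗ p0⊥) ⊗ (p0⊥ ⅋ p0)) ⊗ (p0⊥ ⅋ p0))
    [⊗]  ⊢ p0, p0, ((p0⊥ ⊗ p0⊥) ⊗ (p0⊥ ⅋ p0))
      [⊗]  ⊢ p0, p0, (p0⊥ ⊗ p0⊥)
        [Ax]  ⊢ p0, p0⊥
        [Ax]  ⊢ p0, p0⊥
      [⅋]  ⊢ (p0⊥ ⅋ p0)
        [Ax]  ⊢ p0, p0⊥
    [⅋]  ⊢ (p0⊥ ⅋ p0)
      [Ax]  ⊢ p0, p0⊥
  [⅋]  ⊢ (p0⊥ ⅋ p0)
    [Ax]  ⊢ p0, p0⊥

Result: YES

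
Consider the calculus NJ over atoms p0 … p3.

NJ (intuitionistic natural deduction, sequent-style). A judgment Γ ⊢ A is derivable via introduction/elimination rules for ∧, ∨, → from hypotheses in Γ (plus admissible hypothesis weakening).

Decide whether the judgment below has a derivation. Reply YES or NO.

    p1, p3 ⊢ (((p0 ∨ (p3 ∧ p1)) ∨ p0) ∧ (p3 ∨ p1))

Derivation trace:
[∧I] p1, p3 ⊢ (((p0 ∨ (p3 ∧ p1)) ∨ p0) ∧ (p3 ∨ p1))
  [∨I₁] p1, p3 ⊢ ((p0 ∨ (p3 ∧ p1)) ∨ p0)
    [∨I₂] p1, p3 ⊢ (p0 ∨ (p3 ∧ p1))
      [∧I] p1, p3 ⊢ (p3 ∧ p1)
        [Ax] p3 ⊢ p3
        [Ax] p1 ⊢ p1
  [∨I₂] p1 ⊢ (p3 ∨ p1)
    [Ax] p1 ⊢ p1

Result: YES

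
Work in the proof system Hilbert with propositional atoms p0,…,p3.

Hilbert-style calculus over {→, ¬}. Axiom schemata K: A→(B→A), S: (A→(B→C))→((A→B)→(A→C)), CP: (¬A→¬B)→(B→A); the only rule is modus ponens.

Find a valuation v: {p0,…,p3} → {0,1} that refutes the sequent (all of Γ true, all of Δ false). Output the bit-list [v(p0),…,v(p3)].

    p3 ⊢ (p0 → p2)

Enumerate valuations to refute Γ ⊢ Δ:
  v=0000: Γ:[p3=F] Δ:[(p0 → p2)=T] refutes=False
  v=0001: Γ:[p3=T] Δ:[(p0 → p2)=T] refutes=False
  v=0010: Γ:[p3=F] Δ:[(p0 → p2)=T] refutes=False
  v=0011: Γ:[p3=T] Δ:[(p0 → p2)=T] refutes=False
  v=0100: Γ:[p3=F] Δ:[(p0 → p2)=T] refutes=False
  v=0101: Γ:[p3=T] Δ:[(p0 → p2)=T] refutes=False
  v=0110: Γ:[p3=F] Δ:[(p0 → p2)=T] refutes=False
  v=0111: Γ:[p3=T] Δ:[(p0 → p2)=T] refutes=False
  v=1000: Γ:[p3=F] Δ:[(p0 → p2)=F] refutes=False
  v=1001: Γ:[p3=T] Δ:[(p0 → p2)=F] refutes=True  ← countermodel

Result: [1, 0, 0, 1]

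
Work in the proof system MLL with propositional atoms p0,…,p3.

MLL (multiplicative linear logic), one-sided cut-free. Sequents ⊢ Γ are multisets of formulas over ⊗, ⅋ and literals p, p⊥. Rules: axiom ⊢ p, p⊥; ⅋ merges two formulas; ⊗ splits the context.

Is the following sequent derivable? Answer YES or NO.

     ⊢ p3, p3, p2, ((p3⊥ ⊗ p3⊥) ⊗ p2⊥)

Proof tree:
[⊗]  ⊢ p3, p3, p2, ((p3⊥ ⊗ p3⊥) ⊗ p2⊥)
  [⊗]  ⊢ p3, p3, (p3⊥ ⊗ p3⊥)
    [Ax]  ⊢ p3, p3⊥
    [Ax]  ⊢ p3, p3⊥
  [Ax]  ⊢ p2, p2⊥

Result: YES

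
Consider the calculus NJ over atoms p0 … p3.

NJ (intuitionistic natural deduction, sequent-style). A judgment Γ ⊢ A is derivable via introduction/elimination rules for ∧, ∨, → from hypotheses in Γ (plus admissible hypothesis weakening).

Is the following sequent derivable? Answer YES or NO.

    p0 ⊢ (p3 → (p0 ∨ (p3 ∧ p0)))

Proof tree:
[→I] p0 ⊢ (p3 → (p0 ∨ (p3 ∧ p0)))
  [∨I₂] p3, p0 ⊢ (p0 ∨ (p3 ∧ p0))
    [∧I] p3, p0 ⊢ (p3 ∧ p0)
      [Ax] p3 ⊢ p3
      [Ax] p0 ⊢ p0

Result: YES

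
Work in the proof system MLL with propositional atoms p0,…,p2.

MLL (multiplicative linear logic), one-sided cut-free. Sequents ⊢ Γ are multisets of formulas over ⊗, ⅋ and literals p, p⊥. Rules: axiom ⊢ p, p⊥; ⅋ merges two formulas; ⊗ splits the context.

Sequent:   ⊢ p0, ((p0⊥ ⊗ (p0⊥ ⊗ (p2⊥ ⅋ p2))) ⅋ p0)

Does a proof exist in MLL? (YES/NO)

Derivation trace:
[⅋]  ⊢ p0, ((p0⊥ ⊗ (p0⊥ ⊗ (p2⊥ ⅋ p2))) ⅋ p0)
  [⊗]  ⊢ p0, p0, (p0⊥ ⊗ (p0⊥ ⊗ (p2⊥ ⅋ p2)))
    [Ax]  ⊢ p0, p0⊥
    [⊗]  ⊢ p0, (p0⊥ ⊗ (p2⊥ ⅋ p2))
      [Ax]  ⊢ p0, p0⊥
      [⅋]  ⊢ (p2⊥ ⅋ p2)
        [Ax]  ⊢ p2, p2⊥

Result: YES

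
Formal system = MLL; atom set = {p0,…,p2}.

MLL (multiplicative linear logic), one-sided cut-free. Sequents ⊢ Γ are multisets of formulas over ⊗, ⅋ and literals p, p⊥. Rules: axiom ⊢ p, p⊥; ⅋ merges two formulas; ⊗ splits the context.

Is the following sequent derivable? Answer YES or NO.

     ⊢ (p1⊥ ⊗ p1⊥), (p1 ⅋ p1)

Proof tree:
[⅋]  ⊢ (p1⊥ ⊗ p1⊥), (p1 ⅋ p1)
  [⊗]  ⊢ p1, p1, (p1⊥ ⊗ p1⊥)
    [Ax]  ⊢ p1, p1⊥
    [Ax]  ⊢ p1, p1⊥

Result: YES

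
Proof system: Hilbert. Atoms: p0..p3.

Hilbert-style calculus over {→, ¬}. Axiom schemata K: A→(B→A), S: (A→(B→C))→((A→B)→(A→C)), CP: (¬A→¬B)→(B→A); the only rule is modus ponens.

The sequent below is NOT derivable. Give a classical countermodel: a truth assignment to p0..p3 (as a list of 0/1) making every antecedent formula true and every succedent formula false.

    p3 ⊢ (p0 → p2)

Enumerate valuations to refute Γ ⊢ Δ:
  v=0000: Γ:[p3=F] Δ:[(p0 → p2)=T] refutes=False
  v=0001: Γ:[p3=T] Δ:[(p0 → p2)=T] refutes=False
  v=0010: Γ:[p3=F] Δ:[(p0 → p2)=T] refutes=False
  v=0011: Γ:[p3=T] Δ:[(p0 → p2)=T] refutes=False
  v=0100: Γ:[p3=F] Δ:[(p0 → p2)=T] refutes=False
  v=0101: Γ:[p3=T] Δ:[(p0 → p2)=T] refutes=False
  v=0110: Γ:[p3=F] Δ:[(p0 → p2)=T] refutes=False
  v=0111: Γ:[p3=T] Δ:[(p0 → p2)=T] refutes=False
  v=1000: Γ:[p3=F] Δ:[(p0 → p2)=F] refutes=False
  v=1001: Γ:[p3=T] Δ:[(p0 → p2)=F] refutes=True  ← countermodel

Result: [1, 0, 0, 1]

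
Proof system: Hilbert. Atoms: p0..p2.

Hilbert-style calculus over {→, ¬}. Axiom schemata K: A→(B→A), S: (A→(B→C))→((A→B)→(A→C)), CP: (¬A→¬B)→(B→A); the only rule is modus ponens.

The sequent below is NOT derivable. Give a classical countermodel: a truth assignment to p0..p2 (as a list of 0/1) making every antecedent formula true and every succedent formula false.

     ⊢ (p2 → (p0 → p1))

Search for a countermodel by truth-table:
  v=000: Γ:[] Δ:[(p2 → (p0 → p1))=T] refutes=False
  v=001: Γ:[] Δ:[(p2 → (p0 → p1))=T] refutes=False
  v=010: Γ:[] Δ:[(p2 → (p0 → p1))=T] refutes=False
  v=011: Γ:[] Δ:[(p2 → (p0 → p1))=T] refutes=False
  v=100: Γ:[] Δ:[(p2 → (p0 → p1))=T] refutes=False
  v=101: Γ:[] Δ:[(p2 → (p0 → p1))=F] refutes=True  ← countermodel

Result: [1, 0, 1]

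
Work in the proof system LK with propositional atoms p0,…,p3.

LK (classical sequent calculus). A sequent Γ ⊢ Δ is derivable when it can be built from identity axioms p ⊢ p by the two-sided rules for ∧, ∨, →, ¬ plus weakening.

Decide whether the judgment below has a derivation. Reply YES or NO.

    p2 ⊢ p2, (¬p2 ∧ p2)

Derivation trace:
[∧R] p2 ⊢ p2, (¬p2 ∧ p2)
  [¬R]  ⊢ p2, ¬p2
    [Ax] p2 ⊢ p2
  [Ax] p2 ⊢ p2

Result: YES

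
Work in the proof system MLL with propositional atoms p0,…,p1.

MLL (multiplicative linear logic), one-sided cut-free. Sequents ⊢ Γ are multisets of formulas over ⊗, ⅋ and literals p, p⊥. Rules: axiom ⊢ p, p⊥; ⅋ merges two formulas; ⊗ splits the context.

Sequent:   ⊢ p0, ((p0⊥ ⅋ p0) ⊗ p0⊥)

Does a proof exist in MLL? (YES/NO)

Derivation trace:
[⊗]  ⊢ p0, ((p0⊥ ⅋ p0) ⊗ p0⊥)
  [⅋]  ⊢ (p0⊥ ⅋ p0)
    [Ax]  ⊢ p0, p0⊥
  [Ax]  ⊢ p0, p0⊥

Result: YES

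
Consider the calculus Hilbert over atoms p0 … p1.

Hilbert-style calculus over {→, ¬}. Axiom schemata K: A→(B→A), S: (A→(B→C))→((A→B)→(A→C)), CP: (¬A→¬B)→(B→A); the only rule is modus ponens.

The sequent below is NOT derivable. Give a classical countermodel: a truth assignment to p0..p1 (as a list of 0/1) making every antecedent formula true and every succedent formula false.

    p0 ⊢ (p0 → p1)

Search for a countermodel by truth-table:
  v=00: Γ:[p0=F] Δ:[(p0 → p1)=T] refutes=False
  v=01: Γ:[p0=F] Δ:[(p0 → p1)=T] refutes=False
  v=10: Γ:[p0=T] Δ:[(p0 → p1)=F] refutes=True  ← countermodel

Result: [1, 0]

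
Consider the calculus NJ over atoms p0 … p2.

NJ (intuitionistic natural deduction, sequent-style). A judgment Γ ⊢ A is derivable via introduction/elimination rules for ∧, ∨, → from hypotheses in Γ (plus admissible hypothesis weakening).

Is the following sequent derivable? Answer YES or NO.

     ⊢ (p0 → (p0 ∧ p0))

Derivation trace:
[→I]  ⊢ (p0 → (p0 ∧ p0))
  [∧I] p0 ⊢ (p0 ∧ p0)
    [Ax] p0 ⊢ p0
    [Ax] p0 ⊢ p0

Result: YES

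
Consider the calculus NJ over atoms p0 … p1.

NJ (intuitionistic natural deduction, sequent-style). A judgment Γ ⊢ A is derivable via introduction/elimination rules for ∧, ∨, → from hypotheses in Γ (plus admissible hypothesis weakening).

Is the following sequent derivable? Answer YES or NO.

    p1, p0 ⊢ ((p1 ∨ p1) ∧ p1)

Derivation trace:
[Wk] p1, p0 ⊢ ((p1 ∨ p1) ∧ p1)
  [∧I] p1 ⊢ ((p1 ∨ p1) ∧ p1)
    [∨I₁] p1 ⊢ (p1 ∨ p1)
      [Ax] p1 ⊢ p1
    [Ax] p1 ⊢ p1

Result: YES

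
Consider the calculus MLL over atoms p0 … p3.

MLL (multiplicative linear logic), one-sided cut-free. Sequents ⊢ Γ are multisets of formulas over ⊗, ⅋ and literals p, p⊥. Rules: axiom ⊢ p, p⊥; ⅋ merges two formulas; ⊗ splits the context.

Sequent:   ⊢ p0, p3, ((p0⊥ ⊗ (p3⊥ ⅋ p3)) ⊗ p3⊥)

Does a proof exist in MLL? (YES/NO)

Proof tree:
[⊗]  ⊢ p0, p3, ((p0⊥ ⊗ (p3⊥ ⅋ p3)) ⊗ p3⊥)
  [⊗]  ⊢ p0, (p0⊥ ⊗ (p3⊥ ⅋ p3))
    [Ax]  ⊢ p0, p0⊥
    [⅋]  ⊢ (p3⊥ ⅋ p3)
      [Ax]  ⊢ p3, p3⊥
  [Ax]  ⊢ p3, p3⊥

Result: YES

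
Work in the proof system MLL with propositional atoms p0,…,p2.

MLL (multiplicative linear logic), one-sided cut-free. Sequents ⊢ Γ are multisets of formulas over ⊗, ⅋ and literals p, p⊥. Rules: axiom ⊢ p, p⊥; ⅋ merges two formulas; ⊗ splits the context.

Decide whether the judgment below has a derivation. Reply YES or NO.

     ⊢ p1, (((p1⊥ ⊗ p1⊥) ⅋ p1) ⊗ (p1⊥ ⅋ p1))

Derivation (root first):
[⊗]  ⊢ p1, (((p1⊥ ⊗ p1⊥) ⅋ p1) ⊗ (p1⊥ ⅋ p1))
  [⅋]  ⊢ p1, ((p1⊥ ⊗ p1⊥) ⅋ p1)
    [⊗]  ⊢ p1, p1, (p1⊥ ⊗ p1⊥)
      [Ax]  ⊢ p1, p1⊥
      [Ax]  ⊢ p1, p1⊥
  [⅋]  ⊢ (p1⊥ ⅋ p1)
    [Ax]  ⊢ p1, p1⊥

Result: YES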